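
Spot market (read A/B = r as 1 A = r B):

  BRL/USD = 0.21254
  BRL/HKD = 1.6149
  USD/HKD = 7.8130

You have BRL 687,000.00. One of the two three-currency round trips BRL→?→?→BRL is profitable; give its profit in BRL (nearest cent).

Profitable loop is BRL → USD → HKD → BRL:
BRL 687,000.00 × 0.21254 = USD 146,014.98
USD 146,014.98 × 7.8130 = HKD 1,140,815.04
HKD 1,140,815.04 ÷ 1.6149 = BRL 706,430.76
Profit = BRL 706,430.76 − BRL 687,000.00

Profit: BRL 19,430.76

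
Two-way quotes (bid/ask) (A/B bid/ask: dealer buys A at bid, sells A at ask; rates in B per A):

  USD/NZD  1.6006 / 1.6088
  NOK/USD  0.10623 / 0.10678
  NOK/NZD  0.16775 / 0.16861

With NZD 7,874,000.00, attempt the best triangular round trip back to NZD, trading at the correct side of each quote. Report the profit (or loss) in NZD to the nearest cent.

Best loop NZD → NOK → USD → NZD:
NZD 7,874,000.00 ÷ 0.16861 (buy NOK at ask) = NOK 46,699,484.02
NOK 46,699,484.02 × 0.10623 (sell NOK at bid) = USD 4,960,886.19
USD 4,960,886.19 × 1.6006 (sell USD at bid) = NZD 7,940,394.43

Net profit: NZD 66,394.43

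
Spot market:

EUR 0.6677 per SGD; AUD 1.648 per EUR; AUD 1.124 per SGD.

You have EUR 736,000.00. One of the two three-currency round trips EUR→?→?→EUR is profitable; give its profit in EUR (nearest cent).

Profit: EUR 15,805.58

Profitable loop is EUR → SGD → AUD → EUR:
EUR 736,000.00 ÷ 0.6677 = SGD 1,102,291.45
SGD 1,102,291.45 × 1.124 = AUD 1,238,975.59
AUD 1,238,975.59 ÷ 1.648 = EUR 751,805.58
Profit = EUR 751,805.58 − EUR 736,000.00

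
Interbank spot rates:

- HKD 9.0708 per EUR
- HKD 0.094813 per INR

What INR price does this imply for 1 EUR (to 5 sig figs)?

1 EUR × 9.0708 = 9.0708 HKD
9.0708 HKD ÷ 0.094813 = 95.6704 INR

EUR/INR = 95.670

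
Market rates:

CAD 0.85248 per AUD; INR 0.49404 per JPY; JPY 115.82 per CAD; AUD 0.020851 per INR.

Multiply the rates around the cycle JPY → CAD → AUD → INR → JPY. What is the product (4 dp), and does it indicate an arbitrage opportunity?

0.9832 (arbitrage exists)

Around JPY → CAD → AUD → INR → JPY: 1 ÷ 115.82 ÷ 0.85248 ÷ 0.020851 ÷ 0.49404 = 0.983203
Product < 1; profitable direction is JPY → INR → AUD → CAD → JPY.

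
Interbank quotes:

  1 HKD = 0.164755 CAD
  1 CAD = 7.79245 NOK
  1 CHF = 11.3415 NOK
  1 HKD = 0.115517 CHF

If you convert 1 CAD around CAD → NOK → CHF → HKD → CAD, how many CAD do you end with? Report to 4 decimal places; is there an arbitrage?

0.9799 (arbitrage exists)

Around CAD → NOK → CHF → HKD → CAD: 1 × 7.79245 ÷ 11.3415 ÷ 0.115517 × 0.164755 = 0.979933
Product < 1; profitable direction is CAD → HKD → CHF → NOK → CAD.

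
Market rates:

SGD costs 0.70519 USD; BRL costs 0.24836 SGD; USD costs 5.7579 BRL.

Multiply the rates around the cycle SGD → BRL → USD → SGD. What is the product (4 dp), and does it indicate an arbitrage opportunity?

Around SGD → BRL → USD → SGD: 1 ÷ 0.24836 ÷ 5.7579 ÷ 0.70519 = 0.991626
Product < 1; profitable direction is SGD → USD → BRL → SGD.

0.9916 (arbitrage exists)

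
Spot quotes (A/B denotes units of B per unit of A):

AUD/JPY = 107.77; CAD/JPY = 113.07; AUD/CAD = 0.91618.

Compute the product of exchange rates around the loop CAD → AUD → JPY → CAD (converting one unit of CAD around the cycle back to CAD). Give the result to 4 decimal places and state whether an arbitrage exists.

Around CAD → AUD → JPY → CAD: 1 ÷ 0.91618 × 107.77 ÷ 113.07 = 1.040327
Product > 1; profitable direction is CAD → AUD → JPY → CAD.

1.0403 (arbitrage exists)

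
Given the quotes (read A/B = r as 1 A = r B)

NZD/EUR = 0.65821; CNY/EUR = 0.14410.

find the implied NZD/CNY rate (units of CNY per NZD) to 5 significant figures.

NZD/CNY = 4.5677

1 NZD × 0.65821 = 0.65821 EUR
0.65821 EUR ÷ 0.14410 = 4.56773 CNY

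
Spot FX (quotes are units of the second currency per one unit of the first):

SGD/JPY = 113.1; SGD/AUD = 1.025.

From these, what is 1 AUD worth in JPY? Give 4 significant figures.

1 AUD ÷ 1.025 = 0.97561 SGD
0.97561 SGD × 113.1 = 110.341 JPY

AUD/JPY = 110.3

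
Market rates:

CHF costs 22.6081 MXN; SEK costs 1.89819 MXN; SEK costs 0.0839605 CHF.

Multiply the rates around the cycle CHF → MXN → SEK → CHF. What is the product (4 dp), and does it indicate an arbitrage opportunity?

1.0000 (no arbitrage)

Around CHF → MXN → SEK → CHF: 1 × 22.6081 ÷ 1.89819 × 0.0839605 = 0.999999
Product ≈ 1 (deviation 0.000%, within rounding noise).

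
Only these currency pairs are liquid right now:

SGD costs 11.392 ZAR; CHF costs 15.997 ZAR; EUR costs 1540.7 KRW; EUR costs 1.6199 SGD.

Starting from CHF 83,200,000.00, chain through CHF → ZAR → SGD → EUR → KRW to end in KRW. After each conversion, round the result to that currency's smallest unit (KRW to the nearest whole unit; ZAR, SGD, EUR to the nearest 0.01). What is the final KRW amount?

CHF 83,200,000.00 × 15.997 = ZAR 1,330,950,400.00
ZAR 1,330,950,400.00 ÷ 11.392 = SGD 116,832,022.47
SGD 116,832,022.47 ÷ 1.6199 = EUR 72,122,984.42
EUR 72,122,984.42 × 1540.7 = KRW 111,119,882,096

KRW 111,119,882,096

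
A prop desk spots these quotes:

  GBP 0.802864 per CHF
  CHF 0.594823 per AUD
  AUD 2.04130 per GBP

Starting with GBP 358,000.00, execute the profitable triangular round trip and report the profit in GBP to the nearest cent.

Profitable loop is GBP → CHF → AUD → GBP:
GBP 358,000.00 ÷ 0.802864 = CHF 445,903.66
CHF 445,903.66 ÷ 0.594823 = AUD 749,640.93
AUD 749,640.93 ÷ 2.04130 = GBP 367,237.02
Profit = GBP 367,237.02 − GBP 358,000.00

Profit: GBP 9,237.02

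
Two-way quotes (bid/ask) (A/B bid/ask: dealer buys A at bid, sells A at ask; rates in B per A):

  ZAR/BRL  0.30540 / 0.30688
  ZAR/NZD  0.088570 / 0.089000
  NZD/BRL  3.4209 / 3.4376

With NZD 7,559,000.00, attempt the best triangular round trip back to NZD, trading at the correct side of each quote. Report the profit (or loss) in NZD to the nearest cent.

Best loop NZD → ZAR → BRL → NZD:
NZD 7,559,000.00 ÷ 0.089000 (buy ZAR at ask) = ZAR 84,932,584.27
ZAR 84,932,584.27 × 0.30540 (sell ZAR at bid) = BRL 25,938,411.24
BRL 25,938,411.24 ÷ 3.4376 (buy NZD at ask) = NZD 7,545,500.13

Net result: NZD -13,499.87 (no profitable arbitrage after spreads)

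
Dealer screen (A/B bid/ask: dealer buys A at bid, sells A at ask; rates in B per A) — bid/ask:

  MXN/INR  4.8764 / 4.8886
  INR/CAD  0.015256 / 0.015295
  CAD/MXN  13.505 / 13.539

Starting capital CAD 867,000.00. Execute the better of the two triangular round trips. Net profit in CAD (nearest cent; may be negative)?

Net profit: CAD 4,071.27

Best loop CAD → MXN → INR → CAD:
CAD 867,000.00 × 13.505 (sell CAD at bid) = MXN 11,708,835.00
MXN 11,708,835.00 × 4.8764 (sell MXN at bid) = INR 57,096,962.99
INR 57,096,962.99 × 0.015256 (sell INR at bid) = CAD 871,071.27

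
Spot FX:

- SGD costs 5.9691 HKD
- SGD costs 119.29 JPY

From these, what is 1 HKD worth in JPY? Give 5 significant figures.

HKD/JPY = 19.985

1 HKD ÷ 5.9691 = 0.167529 SGD
0.167529 SGD × 119.29 = 19.9846 JPY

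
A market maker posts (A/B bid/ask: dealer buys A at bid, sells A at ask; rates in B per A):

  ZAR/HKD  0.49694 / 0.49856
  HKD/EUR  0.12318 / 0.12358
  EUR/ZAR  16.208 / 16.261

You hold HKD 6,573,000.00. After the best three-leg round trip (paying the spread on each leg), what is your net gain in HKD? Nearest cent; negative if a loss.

Net result: HKD -12,291.23 (no profitable arbitrage after spreads)

Best loop HKD → ZAR → EUR → HKD:
HKD 6,573,000.00 ÷ 0.49856 (buy ZAR at ask) = ZAR 13,183,969.83
ZAR 13,183,969.83 ÷ 16.261 (buy EUR at ask) = EUR 810,772.39
EUR 810,772.39 ÷ 0.12358 (buy HKD at ask) = HKD 6,560,708.77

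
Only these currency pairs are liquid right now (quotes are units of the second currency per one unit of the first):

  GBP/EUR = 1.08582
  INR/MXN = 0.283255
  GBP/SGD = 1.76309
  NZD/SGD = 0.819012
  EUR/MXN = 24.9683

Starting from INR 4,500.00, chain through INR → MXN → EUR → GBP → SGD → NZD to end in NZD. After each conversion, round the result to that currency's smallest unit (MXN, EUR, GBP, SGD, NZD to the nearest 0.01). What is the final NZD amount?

INR 4,500.00 × 0.283255 = MXN 1,274.65
MXN 1,274.65 ÷ 24.9683 = EUR 51.05
EUR 51.05 ÷ 1.08582 = GBP 47.02
GBP 47.02 × 1.76309 = SGD 82.90
SGD 82.90 ÷ 0.819012 = NZD 101.22

NZD 101.22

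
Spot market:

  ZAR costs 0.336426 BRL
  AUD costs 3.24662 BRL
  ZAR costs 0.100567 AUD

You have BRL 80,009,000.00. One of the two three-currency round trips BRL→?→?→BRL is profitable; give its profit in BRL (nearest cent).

Profitable loop is BRL → AUD → ZAR → BRL:
BRL 80,009,000.00 ÷ 3.24662 = AUD 24,643,783.38
AUD 24,643,783.38 ÷ 0.100567 = ZAR 245,048,409.33
ZAR 245,048,409.33 × 0.336426 = BRL 82,440,656.16
Profit = BRL 82,440,656.16 − BRL 80,009,000.00

Profit: BRL 2,431,656.16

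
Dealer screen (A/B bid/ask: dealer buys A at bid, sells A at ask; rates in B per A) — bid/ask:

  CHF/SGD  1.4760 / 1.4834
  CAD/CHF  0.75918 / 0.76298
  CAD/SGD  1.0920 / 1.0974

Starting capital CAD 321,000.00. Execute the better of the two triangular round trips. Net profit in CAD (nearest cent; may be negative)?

Best loop CAD → CHF → SGD → CAD:
CAD 321,000.00 × 0.75918 (sell CAD at bid) = CHF 243,696.78
CHF 243,696.78 × 1.4760 (sell CHF at bid) = SGD 359,696.45
SGD 359,696.45 ÷ 1.0974 (buy CAD at ask) = CAD 327,771.50

Net profit: CAD 6,771.50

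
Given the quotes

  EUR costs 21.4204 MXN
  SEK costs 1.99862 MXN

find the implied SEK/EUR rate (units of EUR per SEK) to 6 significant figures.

SEK/EUR = 0.0933045

1 SEK × 1.99862 = 1.99862 MXN
1.99862 MXN ÷ 21.4204 = 0.0933045 EUR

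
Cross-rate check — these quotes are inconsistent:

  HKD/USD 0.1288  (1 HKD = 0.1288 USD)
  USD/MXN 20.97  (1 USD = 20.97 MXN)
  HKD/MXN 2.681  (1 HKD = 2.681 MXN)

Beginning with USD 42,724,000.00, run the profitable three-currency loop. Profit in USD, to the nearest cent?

Profitable loop is USD → MXN → HKD → USD:
USD 42,724,000.00 × 20.97 = MXN 895,922,280.00
MXN 895,922,280.00 ÷ 2.681 = HKD 334,174,666.17
HKD 334,174,666.17 × 0.1288 = USD 43,041,697.00
Profit = USD 43,041,697.00 − USD 42,724,000.00

Profit: USD 317,697.00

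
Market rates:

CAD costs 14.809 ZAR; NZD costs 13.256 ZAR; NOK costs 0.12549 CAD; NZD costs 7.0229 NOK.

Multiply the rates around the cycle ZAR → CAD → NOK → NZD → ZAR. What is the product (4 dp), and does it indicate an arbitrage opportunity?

1.0157 (arbitrage exists)

Around ZAR → CAD → NOK → NZD → ZAR: 1 ÷ 14.809 ÷ 0.12549 ÷ 7.0229 × 13.256 = 1.015690
Product > 1; profitable direction is ZAR → CAD → NOK → NZD → ZAR.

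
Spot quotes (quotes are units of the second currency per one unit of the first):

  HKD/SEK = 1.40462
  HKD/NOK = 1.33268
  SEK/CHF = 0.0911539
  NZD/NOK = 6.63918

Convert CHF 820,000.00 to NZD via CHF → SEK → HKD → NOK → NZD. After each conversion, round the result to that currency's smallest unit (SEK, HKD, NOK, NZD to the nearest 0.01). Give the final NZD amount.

CHF 820,000.00 ÷ 0.0911539 = SEK 8,995,775.28
SEK 8,995,775.28 ÷ 1.40462 = HKD 6,404,419.19
HKD 6,404,419.19 × 1.33268 = NOK 8,535,041.37
NOK 8,535,041.37 ÷ 6.63918 = NZD 1,285,556.56

NZD 1,285,556.56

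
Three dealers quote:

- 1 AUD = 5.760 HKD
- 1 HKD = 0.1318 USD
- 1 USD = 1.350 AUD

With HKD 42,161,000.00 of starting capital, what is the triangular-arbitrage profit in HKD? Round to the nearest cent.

Profit: HKD 1,048,830.76

Profitable loop is HKD → USD → AUD → HKD:
HKD 42,161,000.00 × 0.1318 = USD 5,556,819.80
USD 5,556,819.80 × 1.350 = AUD 7,501,706.73
AUD 7,501,706.73 × 5.760 = HKD 43,209,830.76
Profit = HKD 43,209,830.76 − HKD 42,161,000.00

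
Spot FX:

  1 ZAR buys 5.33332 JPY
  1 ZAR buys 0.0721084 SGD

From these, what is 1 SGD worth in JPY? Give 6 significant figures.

SGD/JPY = 73.9625

1 SGD ÷ 0.0721084 = 13.868 ZAR
13.868 ZAR × 5.33332 = 73.9625 JPY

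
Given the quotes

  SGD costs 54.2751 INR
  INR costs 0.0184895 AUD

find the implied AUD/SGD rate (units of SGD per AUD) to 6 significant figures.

AUD/SGD = 0.996493

1 AUD ÷ 0.0184895 = 54.0848 INR
54.0848 INR ÷ 54.2751 = 0.996493 SGD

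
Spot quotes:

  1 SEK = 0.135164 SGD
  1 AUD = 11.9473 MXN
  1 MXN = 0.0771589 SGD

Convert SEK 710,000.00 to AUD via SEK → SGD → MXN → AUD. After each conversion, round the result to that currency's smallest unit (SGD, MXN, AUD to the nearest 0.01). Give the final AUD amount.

AUD 104,103.08

SEK 710,000.00 × 0.135164 = SGD 95,966.44
SGD 95,966.44 ÷ 0.0771589 = MXN 1,243,750.75
MXN 1,243,750.75 ÷ 11.9473 = AUD 104,103.08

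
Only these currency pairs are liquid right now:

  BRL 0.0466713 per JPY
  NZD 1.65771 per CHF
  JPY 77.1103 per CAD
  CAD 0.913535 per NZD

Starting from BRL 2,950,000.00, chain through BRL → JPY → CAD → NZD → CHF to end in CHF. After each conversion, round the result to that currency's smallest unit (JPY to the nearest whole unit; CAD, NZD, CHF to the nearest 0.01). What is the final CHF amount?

BRL 2,950,000.00 ÷ 0.0466713 = JPY 63,208,010
JPY 63,208,010 ÷ 77.1103 = CAD 819,709.04
CAD 819,709.04 ÷ 0.913535 = NZD 897,293.52
NZD 897,293.52 ÷ 1.65771 = CHF 541,284.98

CHF 541,284.98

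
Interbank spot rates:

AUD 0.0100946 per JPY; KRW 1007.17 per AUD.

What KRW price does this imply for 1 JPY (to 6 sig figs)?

JPY/KRW = 10.1670

1 JPY × 0.0100946 = 0.0100946 AUD
0.0100946 AUD × 1007.17 = 10.167 KRW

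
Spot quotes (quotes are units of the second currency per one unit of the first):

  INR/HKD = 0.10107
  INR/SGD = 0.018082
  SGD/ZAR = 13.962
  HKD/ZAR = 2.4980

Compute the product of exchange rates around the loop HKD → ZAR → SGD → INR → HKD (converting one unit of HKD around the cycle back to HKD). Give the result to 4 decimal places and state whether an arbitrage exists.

Around HKD → ZAR → SGD → INR → HKD: 1 × 2.4980 ÷ 13.962 ÷ 0.018082 × 0.10107 = 1.000047
Product ≈ 1 (deviation 0.005%, within rounding noise).

1.0000 (no arbitrage)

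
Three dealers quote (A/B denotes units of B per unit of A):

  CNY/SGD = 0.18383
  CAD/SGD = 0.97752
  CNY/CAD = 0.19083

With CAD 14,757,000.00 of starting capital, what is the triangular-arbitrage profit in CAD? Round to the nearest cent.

Profit: CAD 217,557.31

Profitable loop is CAD → SGD → CNY → CAD:
CAD 14,757,000.00 × 0.97752 = SGD 14,425,262.64
SGD 14,425,262.64 ÷ 0.18383 = CNY 78,470,666.59
CNY 78,470,666.59 × 0.19083 = CAD 14,974,557.31
Profit = CAD 14,974,557.31 − CAD 14,757,000.00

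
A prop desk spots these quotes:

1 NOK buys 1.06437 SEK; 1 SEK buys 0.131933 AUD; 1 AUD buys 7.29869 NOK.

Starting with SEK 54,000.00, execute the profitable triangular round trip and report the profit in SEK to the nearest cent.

Profit: SEK 1,345.81

Profitable loop is SEK → AUD → NOK → SEK:
SEK 54,000.00 × 0.131933 = AUD 7,124.38
AUD 7,124.38 × 7.29869 = NOK 51,998.66
NOK 51,998.66 × 1.06437 = SEK 55,345.81
Profit = SEK 55,345.81 − SEK 54,000.00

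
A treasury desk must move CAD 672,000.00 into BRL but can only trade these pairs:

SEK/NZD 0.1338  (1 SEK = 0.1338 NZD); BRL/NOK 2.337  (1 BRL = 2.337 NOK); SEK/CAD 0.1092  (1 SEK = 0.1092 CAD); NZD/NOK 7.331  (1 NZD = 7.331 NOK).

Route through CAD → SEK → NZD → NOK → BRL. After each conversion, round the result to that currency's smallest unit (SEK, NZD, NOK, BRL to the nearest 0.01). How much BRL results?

BRL 2,582,897.98

CAD 672,000.00 ÷ 0.1092 = SEK 6,153,846.15
SEK 6,153,846.15 × 0.1338 = NZD 823,384.61
NZD 823,384.61 × 7.331 = NOK 6,036,232.58
NOK 6,036,232.58 ÷ 2.337 = BRL 2,582,897.98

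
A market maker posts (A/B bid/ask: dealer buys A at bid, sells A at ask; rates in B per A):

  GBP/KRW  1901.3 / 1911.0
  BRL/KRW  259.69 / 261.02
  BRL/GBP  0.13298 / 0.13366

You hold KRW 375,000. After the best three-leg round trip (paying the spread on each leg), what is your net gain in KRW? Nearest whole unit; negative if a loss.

Net profit: KRW 6,263

Best loop KRW → GBP → BRL → KRW:
KRW 375,000 ÷ 1911.0 (buy GBP at ask) = GBP 196.23
GBP 196.23 ÷ 0.13366 (buy BRL at ask) = BRL 1,468.15
BRL 1,468.15 × 259.69 (sell BRL at bid) = KRW 381,263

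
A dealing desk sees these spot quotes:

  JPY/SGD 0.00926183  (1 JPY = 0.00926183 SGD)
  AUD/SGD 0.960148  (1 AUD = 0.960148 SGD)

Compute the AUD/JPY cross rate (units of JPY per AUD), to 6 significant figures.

AUD/JPY = 103.667

1 AUD × 0.960148 = 0.960148 SGD
0.960148 SGD ÷ 0.00926183 = 103.667 JPY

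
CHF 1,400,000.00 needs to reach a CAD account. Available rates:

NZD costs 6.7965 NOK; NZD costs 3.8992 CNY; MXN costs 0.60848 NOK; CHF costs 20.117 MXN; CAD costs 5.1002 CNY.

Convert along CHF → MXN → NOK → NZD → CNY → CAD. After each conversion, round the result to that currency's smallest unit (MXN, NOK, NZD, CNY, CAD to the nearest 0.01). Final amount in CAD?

CHF 1,400,000.00 × 20.117 = MXN 28,163,800.00
MXN 28,163,800.00 × 0.60848 = NOK 17,137,109.02
NOK 17,137,109.02 ÷ 6.7965 = NZD 2,521,460.90
NZD 2,521,460.90 × 3.8992 = CNY 9,831,680.34
CNY 9,831,680.34 ÷ 5.1002 = CAD 1,927,704.86

CAD 1,927,704.86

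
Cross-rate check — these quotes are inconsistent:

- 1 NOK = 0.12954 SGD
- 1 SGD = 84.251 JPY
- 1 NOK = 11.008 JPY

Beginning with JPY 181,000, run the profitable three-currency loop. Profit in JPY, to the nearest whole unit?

Profitable loop is JPY → SGD → NOK → JPY:
JPY 181,000 ÷ 84.251 = SGD 2,148.34
SGD 2,148.34 ÷ 0.12954 = NOK 16,584.39
NOK 16,584.39 × 11.008 = JPY 182,561
Profit = JPY 182,561 − JPY 181,000

Profit: JPY 1,561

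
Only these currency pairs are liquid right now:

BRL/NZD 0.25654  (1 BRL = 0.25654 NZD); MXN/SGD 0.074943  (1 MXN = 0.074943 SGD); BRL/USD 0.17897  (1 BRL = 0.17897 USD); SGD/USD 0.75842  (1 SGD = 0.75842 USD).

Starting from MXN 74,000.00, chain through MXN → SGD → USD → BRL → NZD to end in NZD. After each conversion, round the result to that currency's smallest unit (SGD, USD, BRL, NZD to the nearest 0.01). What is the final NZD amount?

NZD 6,029.03

MXN 74,000.00 × 0.074943 = SGD 5,545.78
SGD 5,545.78 × 0.75842 = USD 4,206.03
USD 4,206.03 ÷ 0.17897 = BRL 23,501.31
BRL 23,501.31 × 0.25654 = NZD 6,029.03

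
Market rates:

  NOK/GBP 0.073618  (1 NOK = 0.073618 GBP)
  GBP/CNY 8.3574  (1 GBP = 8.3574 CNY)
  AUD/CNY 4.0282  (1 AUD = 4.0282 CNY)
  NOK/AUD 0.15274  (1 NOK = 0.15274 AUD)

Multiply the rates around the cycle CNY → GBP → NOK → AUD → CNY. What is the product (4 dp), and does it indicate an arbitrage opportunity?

Around CNY → GBP → NOK → AUD → CNY: 1 ÷ 8.3574 ÷ 0.073618 × 0.15274 × 4.0282 = 1.000020
Product ≈ 1 (deviation 0.002%, within rounding noise).

1.0000 (no arbitrage)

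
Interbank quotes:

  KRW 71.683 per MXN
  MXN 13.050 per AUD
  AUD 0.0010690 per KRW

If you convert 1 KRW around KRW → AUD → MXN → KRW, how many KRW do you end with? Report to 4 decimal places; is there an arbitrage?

Around KRW → AUD → MXN → KRW: 1 × 0.0010690 × 13.050 × 71.683 = 1.000010
Product ≈ 1 (deviation 0.001%, within rounding noise).

1.0000 (no arbitrage)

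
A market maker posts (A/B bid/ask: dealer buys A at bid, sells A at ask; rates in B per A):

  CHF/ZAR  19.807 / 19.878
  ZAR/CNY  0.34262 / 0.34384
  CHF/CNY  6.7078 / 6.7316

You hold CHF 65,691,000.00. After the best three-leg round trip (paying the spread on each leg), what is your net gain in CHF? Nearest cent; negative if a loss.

Net profit: CHF 533,545.08

Best loop CHF → ZAR → CNY → CHF:
CHF 65,691,000.00 × 19.807 (sell CHF at bid) = ZAR 1,301,141,637.00
ZAR 1,301,141,637.00 × 0.34262 (sell ZAR at bid) = CNY 445,797,147.67
CNY 445,797,147.67 ÷ 6.7316 (buy CHF at ask) = CHF 66,224,545.08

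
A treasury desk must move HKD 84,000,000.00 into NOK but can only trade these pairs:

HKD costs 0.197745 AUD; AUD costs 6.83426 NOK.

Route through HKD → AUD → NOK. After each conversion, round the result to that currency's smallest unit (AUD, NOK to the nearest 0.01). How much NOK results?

HKD 84,000,000.00 × 0.197745 = AUD 16,610,580.00
AUD 16,610,580.00 × 6.83426 = NOK 113,521,022.47

NOK 113,521,022.47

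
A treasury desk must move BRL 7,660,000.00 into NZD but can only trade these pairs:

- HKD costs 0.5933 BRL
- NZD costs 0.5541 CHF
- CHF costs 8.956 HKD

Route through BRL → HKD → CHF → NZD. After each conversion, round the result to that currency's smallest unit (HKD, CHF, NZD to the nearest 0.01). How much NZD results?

NZD 2,601,669.86

BRL 7,660,000.00 ÷ 0.5933 = HKD 12,910,837.69
HKD 12,910,837.69 ÷ 8.956 = CHF 1,441,585.27
CHF 1,441,585.27 ÷ 0.5541 = NZD 2,601,669.86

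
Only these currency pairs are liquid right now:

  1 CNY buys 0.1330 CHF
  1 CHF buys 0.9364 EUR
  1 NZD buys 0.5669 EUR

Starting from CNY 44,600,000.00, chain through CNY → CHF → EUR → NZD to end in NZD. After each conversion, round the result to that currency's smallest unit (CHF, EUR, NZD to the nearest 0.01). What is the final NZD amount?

CNY 44,600,000.00 × 0.1330 = CHF 5,931,800.00
CHF 5,931,800.00 × 0.9364 = EUR 5,554,537.52
EUR 5,554,537.52 ÷ 0.5669 = NZD 9,798,090.53

NZD 9,798,090.53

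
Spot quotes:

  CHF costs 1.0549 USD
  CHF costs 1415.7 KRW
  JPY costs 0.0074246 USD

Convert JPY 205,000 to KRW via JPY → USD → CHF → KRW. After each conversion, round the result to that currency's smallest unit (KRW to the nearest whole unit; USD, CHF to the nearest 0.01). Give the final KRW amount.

KRW 2,042,614

JPY 205,000 × 0.0074246 = USD 1,522.04
USD 1,522.04 ÷ 1.0549 = CHF 1,442.83
CHF 1,442.83 × 1415.7 = KRW 2,042,614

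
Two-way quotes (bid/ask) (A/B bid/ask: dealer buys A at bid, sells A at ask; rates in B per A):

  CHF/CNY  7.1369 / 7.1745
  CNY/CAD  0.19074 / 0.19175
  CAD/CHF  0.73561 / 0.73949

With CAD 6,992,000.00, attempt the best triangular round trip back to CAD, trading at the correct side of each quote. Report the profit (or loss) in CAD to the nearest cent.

Best loop CAD → CHF → CNY → CAD:
CAD 6,992,000.00 × 0.73561 (sell CAD at bid) = CHF 5,143,385.12
CHF 5,143,385.12 × 7.1369 (sell CHF at bid) = CNY 36,707,825.26
CNY 36,707,825.26 × 0.19074 (sell CNY at bid) = CAD 7,001,650.59

Net profit: CAD 9,650.59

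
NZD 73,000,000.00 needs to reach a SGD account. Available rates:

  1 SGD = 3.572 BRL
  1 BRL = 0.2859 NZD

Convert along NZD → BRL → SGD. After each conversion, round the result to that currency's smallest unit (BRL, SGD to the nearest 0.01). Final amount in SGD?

SGD 71,482,092.07

NZD 73,000,000.00 ÷ 0.2859 = BRL 255,334,032.88
BRL 255,334,032.88 ÷ 3.572 = SGD 71,482,092.07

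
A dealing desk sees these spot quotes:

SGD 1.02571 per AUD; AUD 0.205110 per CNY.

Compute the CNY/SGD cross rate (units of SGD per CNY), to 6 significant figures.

CNY/SGD = 0.210383

1 CNY × 0.205110 = 0.20511 AUD
0.20511 AUD × 1.02571 = 0.210383 SGD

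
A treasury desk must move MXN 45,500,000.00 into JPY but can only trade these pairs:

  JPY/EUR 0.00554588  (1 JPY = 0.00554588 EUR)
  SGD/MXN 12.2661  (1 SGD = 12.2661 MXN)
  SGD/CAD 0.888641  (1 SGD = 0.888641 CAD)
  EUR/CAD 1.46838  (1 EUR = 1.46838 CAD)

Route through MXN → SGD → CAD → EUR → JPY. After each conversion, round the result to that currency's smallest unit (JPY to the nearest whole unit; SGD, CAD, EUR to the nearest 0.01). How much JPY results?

MXN 45,500,000.00 ÷ 12.2661 = SGD 3,709,410.49
SGD 3,709,410.49 × 0.888641 = CAD 3,296,334.25
CAD 3,296,334.25 ÷ 1.46838 = EUR 2,244,878.20
EUR 2,244,878.20 ÷ 0.00554588 = JPY 404,783,046

JPY 404,783,046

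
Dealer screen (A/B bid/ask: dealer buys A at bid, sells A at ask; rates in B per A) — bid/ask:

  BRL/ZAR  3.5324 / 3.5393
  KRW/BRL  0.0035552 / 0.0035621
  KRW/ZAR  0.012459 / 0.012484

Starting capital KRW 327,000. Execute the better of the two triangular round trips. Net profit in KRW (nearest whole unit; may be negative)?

Best loop KRW → BRL → ZAR → KRW:
KRW 327,000 × 0.0035552 (sell KRW at bid) = BRL 1,162.55
BRL 1,162.55 × 3.5324 (sell BRL at bid) = ZAR 4,106.59
ZAR 4,106.59 ÷ 0.012484 (buy KRW at ask) = KRW 328,948

Net profit: KRW 1,948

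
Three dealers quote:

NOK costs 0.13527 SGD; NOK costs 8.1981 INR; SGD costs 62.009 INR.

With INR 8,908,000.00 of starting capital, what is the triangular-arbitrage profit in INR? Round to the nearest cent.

Profitable loop is INR → NOK → SGD → INR:
INR 8,908,000.00 ÷ 8.1981 = NOK 1,086,593.24
NOK 1,086,593.24 × 0.13527 = SGD 146,983.47
SGD 146,983.47 × 62.009 = INR 9,114,297.80
Profit = INR 9,114,297.80 − INR 8,908,000.00

Profit: INR 206,297.80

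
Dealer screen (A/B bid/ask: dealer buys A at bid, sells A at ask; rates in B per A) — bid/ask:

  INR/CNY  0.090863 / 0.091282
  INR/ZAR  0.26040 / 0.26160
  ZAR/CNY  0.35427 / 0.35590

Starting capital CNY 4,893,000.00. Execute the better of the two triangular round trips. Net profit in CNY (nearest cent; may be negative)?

Net profit: CNY 51,990.09

Best loop CNY → INR → ZAR → CNY:
CNY 4,893,000.00 ÷ 0.091282 (buy INR at ask) = INR 53,603,120.00
INR 53,603,120.00 × 0.26040 (sell INR at bid) = ZAR 13,958,252.45
ZAR 13,958,252.45 × 0.35427 (sell ZAR at bid) = CNY 4,944,990.09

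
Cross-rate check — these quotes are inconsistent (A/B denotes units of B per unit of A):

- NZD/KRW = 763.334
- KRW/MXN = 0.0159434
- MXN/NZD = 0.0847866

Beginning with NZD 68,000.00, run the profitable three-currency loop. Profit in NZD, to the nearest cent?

Profitable loop is NZD → KRW → MXN → NZD:
NZD 68,000.00 × 763.334 = KRW 51,906,712
KRW 51,906,712 × 0.0159434 = MXN 827,569.47
MXN 827,569.47 × 0.0847866 = NZD 70,166.80
Profit = NZD 70,166.80 − NZD 68,000.00

Profit: NZD 2,166.80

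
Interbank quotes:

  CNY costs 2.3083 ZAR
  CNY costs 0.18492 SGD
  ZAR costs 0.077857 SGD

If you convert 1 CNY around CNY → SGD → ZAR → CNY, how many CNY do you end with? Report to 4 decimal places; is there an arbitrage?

1.0289 (arbitrage exists)

Around CNY → SGD → ZAR → CNY: 1 × 0.18492 ÷ 0.077857 ÷ 2.3083 = 1.028949
Product > 1; profitable direction is CNY → SGD → ZAR → CNY.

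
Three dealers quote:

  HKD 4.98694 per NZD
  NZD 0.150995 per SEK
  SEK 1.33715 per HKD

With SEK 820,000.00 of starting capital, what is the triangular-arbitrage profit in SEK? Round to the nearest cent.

Profitable loop is SEK → NZD → HKD → SEK:
SEK 820,000.00 × 0.150995 = NZD 123,815.90
NZD 123,815.90 × 4.98694 = HKD 617,462.46
HKD 617,462.46 × 1.33715 = SEK 825,639.93
Profit = SEK 825,639.93 − SEK 820,000.00

Profit: SEK 5,639.93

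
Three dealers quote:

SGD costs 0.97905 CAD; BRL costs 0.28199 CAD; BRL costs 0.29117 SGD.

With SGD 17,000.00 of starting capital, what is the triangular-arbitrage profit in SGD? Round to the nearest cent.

Profitable loop is SGD → CAD → BRL → SGD:
SGD 17,000.00 × 0.97905 = CAD 16,643.85
CAD 16,643.85 ÷ 0.28199 = BRL 59,022.84
BRL 59,022.84 × 0.29117 = SGD 17,185.68
Profit = SGD 17,185.68 − SGD 17,000.00

Profit: SGD 185.68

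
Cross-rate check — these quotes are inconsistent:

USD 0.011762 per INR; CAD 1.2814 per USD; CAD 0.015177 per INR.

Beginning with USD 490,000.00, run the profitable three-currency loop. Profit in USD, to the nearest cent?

Profit: USD 3,419.28

Profitable loop is USD → INR → CAD → USD:
USD 490,000.00 ÷ 0.011762 = INR 41,659,581.70
INR 41,659,581.70 × 0.015177 = CAD 632,267.47
CAD 632,267.47 ÷ 1.2814 = USD 493,419.28
Profit = USD 493,419.28 − USD 490,000.00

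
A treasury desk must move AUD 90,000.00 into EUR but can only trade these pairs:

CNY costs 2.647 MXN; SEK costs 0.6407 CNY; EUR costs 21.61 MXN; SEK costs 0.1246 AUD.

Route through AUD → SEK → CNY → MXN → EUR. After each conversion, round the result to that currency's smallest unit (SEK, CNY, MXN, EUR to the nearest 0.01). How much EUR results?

AUD 90,000.00 ÷ 0.1246 = SEK 722,311.40
SEK 722,311.40 × 0.6407 = CNY 462,784.91
CNY 462,784.91 × 2.647 = MXN 1,224,991.66
MXN 1,224,991.66 ÷ 21.61 = EUR 56,686.33

EUR 56,686.33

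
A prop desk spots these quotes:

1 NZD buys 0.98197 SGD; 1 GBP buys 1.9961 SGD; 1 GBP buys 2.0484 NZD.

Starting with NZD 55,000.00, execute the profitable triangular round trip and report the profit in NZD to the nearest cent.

Profit: NZD 423.43

Profitable loop is NZD → SGD → GBP → NZD:
NZD 55,000.00 × 0.98197 = SGD 54,008.35
SGD 54,008.35 ÷ 1.9961 = GBP 27,056.94
GBP 27,056.94 × 2.0484 = NZD 55,423.43
Profit = NZD 55,423.43 − NZD 55,000.00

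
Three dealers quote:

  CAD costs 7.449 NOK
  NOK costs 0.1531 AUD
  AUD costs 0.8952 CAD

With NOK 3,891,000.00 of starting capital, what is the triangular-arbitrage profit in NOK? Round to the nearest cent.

Profit: NOK 81,413.68

Profitable loop is NOK → AUD → CAD → NOK:
NOK 3,891,000.00 × 0.1531 = AUD 595,712.10
AUD 595,712.10 × 0.8952 = CAD 533,281.47
CAD 533,281.47 × 7.449 = NOK 3,972,413.68
Profit = NOK 3,972,413.68 − NOK 3,891,000.00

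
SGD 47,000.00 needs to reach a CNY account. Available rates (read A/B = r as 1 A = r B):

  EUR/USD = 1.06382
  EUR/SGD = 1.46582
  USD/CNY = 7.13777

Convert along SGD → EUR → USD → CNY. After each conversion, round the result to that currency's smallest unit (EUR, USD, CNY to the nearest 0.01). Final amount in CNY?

CNY 243,471.33

SGD 47,000.00 ÷ 1.46582 = EUR 32,063.96
EUR 32,063.96 × 1.06382 = USD 34,110.28
USD 34,110.28 × 7.13777 = CNY 243,471.33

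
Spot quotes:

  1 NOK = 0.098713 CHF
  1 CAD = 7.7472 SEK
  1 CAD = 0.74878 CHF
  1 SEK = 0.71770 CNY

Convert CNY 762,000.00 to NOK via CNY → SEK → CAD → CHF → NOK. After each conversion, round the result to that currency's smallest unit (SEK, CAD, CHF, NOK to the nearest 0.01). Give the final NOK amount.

NOK 1,039,554.16

CNY 762,000.00 ÷ 0.71770 = SEK 1,061,724.95
SEK 1,061,724.95 ÷ 7.7472 = CAD 137,046.28
CAD 137,046.28 × 0.74878 = CHF 102,617.51
CHF 102,617.51 ÷ 0.098713 = NOK 1,039,554.16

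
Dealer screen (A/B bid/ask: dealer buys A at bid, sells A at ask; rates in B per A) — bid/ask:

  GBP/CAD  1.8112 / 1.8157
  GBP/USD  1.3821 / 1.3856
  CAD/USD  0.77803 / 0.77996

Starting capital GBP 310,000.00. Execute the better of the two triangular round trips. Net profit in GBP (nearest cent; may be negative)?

Best loop GBP → CAD → USD → GBP:
GBP 310,000.00 × 1.8112 (sell GBP at bid) = CAD 561,472.00
CAD 561,472.00 × 0.77803 (sell CAD at bid) = USD 436,842.06
USD 436,842.06 ÷ 1.3856 (buy GBP at ask) = GBP 315,272.85

Net profit: GBP 5,272.85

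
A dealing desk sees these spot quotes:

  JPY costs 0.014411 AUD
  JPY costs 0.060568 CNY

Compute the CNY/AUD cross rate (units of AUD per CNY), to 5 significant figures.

1 CNY ÷ 0.060568 = 16.5104 JPY
16.5104 JPY × 0.014411 = 0.237931 AUD

CNY/AUD = 0.23793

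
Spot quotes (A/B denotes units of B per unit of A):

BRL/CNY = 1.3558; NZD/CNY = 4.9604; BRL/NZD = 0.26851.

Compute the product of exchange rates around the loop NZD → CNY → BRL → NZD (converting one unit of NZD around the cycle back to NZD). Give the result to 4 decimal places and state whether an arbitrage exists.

Around NZD → CNY → BRL → NZD: 1 × 4.9604 ÷ 1.3558 × 0.26851 = 0.982385
Product < 1; profitable direction is NZD → BRL → CNY → NZD.

0.9824 (arbitrage exists)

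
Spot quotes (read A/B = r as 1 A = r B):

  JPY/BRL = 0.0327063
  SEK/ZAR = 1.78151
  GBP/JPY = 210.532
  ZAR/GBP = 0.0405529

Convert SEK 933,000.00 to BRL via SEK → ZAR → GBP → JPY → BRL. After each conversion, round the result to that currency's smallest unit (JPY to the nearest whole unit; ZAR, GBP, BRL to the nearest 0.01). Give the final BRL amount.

BRL 464,131.87

SEK 933,000.00 × 1.78151 = ZAR 1,662,148.83
ZAR 1,662,148.83 × 0.0405529 = GBP 67,404.96
GBP 67,404.96 × 210.532 = JPY 14,190,901
JPY 14,190,901 × 0.0327063 = BRL 464,131.87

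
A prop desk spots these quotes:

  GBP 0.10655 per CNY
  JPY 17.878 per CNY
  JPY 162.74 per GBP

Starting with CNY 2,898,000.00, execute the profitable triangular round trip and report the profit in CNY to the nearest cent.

Profitable loop is CNY → JPY → GBP → CNY:
CNY 2,898,000.00 × 17.878 = JPY 51,810,444
JPY 51,810,444 ÷ 162.74 = GBP 318,363.30
GBP 318,363.30 ÷ 0.10655 = CNY 2,987,924.01
Profit = CNY 2,987,924.01 − CNY 2,898,000.00

Profit: CNY 89,924.01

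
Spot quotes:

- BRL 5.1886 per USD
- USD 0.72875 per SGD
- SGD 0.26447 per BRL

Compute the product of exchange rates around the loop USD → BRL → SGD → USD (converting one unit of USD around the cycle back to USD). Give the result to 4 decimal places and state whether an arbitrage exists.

Around USD → BRL → SGD → USD: 1 × 5.1886 × 0.26447 × 0.72875 = 1.000012
Product ≈ 1 (deviation 0.001%, within rounding noise).

1.0000 (no arbitrage)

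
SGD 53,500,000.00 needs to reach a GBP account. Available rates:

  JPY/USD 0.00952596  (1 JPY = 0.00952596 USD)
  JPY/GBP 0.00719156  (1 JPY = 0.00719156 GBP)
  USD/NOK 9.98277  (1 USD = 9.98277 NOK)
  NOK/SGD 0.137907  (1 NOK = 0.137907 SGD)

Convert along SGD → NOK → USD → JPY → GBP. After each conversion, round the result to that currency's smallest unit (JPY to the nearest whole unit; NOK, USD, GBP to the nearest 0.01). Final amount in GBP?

SGD 53,500,000.00 ÷ 0.137907 = NOK 387,942,599.00
NOK 387,942,599.00 ÷ 9.98277 = USD 38,861,217.78
USD 38,861,217.78 ÷ 0.00952596 = JPY 4,079,506,714
JPY 4,079,506,714 × 0.00719156 = GBP 29,338,017.30

GBP 29,338,017.30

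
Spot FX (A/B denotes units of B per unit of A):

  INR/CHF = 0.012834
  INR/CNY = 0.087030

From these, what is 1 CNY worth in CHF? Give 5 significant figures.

1 CNY ÷ 0.087030 = 11.4903 INR
11.4903 INR × 0.012834 = 0.147466 CHF

CNY/CHF = 0.14747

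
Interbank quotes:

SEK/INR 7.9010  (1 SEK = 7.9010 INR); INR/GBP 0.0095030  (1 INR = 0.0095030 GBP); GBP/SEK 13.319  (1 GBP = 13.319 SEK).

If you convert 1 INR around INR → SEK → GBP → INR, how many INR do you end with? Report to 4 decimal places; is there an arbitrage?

1.0000 (no arbitrage)

Around INR → SEK → GBP → INR: 1 ÷ 7.9010 ÷ 13.319 ÷ 0.0095030 = 0.999967
Product ≈ 1 (deviation 0.003%, within rounding noise).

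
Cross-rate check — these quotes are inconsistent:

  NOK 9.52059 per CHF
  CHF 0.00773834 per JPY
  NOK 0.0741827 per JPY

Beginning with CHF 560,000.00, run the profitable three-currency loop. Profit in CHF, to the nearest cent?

Profitable loop is CHF → JPY → NOK → CHF:
CHF 560,000.00 ÷ 0.00773834 = JPY 72,366,942
JPY 72,366,942 × 0.0741827 = NOK 5,368,375.13
NOK 5,368,375.13 ÷ 9.52059 = CHF 563,870.00
Profit = CHF 563,870.00 − CHF 560,000.00

Profit: CHF 3,870.00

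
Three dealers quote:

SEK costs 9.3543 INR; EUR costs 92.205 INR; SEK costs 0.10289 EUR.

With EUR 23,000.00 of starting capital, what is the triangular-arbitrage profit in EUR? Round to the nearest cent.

Profit: EUR 326.21

Profitable loop is EUR → INR → SEK → EUR:
EUR 23,000.00 × 92.205 = INR 2,120,715.00
INR 2,120,715.00 ÷ 9.3543 = SEK 226,710.18
SEK 226,710.18 × 0.10289 = EUR 23,326.21
Profit = EUR 23,326.21 − EUR 23,000.00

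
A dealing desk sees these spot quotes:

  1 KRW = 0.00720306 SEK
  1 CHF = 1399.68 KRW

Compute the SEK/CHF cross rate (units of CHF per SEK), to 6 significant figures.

1 SEK ÷ 0.00720306 = 138.83 KRW
138.83 KRW ÷ 1399.68 = 0.0991869 CHF

SEK/CHF = 0.0991869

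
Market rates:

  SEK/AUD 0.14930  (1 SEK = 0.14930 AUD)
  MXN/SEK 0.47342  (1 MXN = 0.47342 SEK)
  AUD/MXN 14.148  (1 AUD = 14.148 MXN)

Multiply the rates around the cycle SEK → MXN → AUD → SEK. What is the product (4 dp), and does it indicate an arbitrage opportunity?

Around SEK → MXN → AUD → SEK: 1 ÷ 0.47342 ÷ 14.148 ÷ 0.14930 = 0.999997
Product ≈ 1 (deviation 0.000%, within rounding noise).

1.0000 (no arbitrage)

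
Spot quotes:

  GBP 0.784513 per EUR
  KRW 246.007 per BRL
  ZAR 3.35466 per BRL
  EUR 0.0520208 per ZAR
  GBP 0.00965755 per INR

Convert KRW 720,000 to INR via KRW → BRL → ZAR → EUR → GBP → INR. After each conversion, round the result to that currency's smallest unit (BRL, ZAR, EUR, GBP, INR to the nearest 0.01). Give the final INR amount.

INR 41,489.82

KRW 720,000 ÷ 246.007 = BRL 2,926.75
BRL 2,926.75 × 3.35466 = ZAR 9,818.25
ZAR 9,818.25 × 0.0520208 = EUR 510.75
EUR 510.75 × 0.784513 = GBP 400.69
GBP 400.69 ÷ 0.00965755 = INR 41,489.82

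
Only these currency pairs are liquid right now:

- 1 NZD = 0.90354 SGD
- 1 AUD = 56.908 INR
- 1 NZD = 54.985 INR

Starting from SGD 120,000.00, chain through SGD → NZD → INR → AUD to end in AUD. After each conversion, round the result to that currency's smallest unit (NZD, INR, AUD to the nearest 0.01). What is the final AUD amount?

SGD 120,000.00 ÷ 0.90354 = NZD 132,810.94
NZD 132,810.94 × 54.985 = INR 7,302,609.54
INR 7,302,609.54 ÷ 56.908 = AUD 128,323.07

AUD 128,323.07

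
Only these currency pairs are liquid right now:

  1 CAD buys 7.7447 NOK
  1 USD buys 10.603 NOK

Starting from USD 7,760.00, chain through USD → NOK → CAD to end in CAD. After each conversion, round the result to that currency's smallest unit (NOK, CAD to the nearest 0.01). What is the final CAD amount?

CAD 10,623.95

USD 7,760.00 × 10.603 = NOK 82,279.28
NOK 82,279.28 ÷ 7.7447 = CAD 10,623.95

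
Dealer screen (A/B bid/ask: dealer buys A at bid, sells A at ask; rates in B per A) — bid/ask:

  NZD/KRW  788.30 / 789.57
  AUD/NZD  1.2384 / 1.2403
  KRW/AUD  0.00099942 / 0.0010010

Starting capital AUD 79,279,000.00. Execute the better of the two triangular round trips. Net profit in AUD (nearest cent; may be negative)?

Best loop AUD → KRW → NZD → AUD:
AUD 79,279,000.00 ÷ 0.0010010 (buy KRW at ask) = KRW 79,199,800,200
KRW 79,199,800,200 ÷ 789.57 (buy NZD at ask) = NZD 100,307,509.40
NZD 100,307,509.40 ÷ 1.2403 (buy AUD at ask) = AUD 80,873,586.55

Net profit: AUD 1,594,586.55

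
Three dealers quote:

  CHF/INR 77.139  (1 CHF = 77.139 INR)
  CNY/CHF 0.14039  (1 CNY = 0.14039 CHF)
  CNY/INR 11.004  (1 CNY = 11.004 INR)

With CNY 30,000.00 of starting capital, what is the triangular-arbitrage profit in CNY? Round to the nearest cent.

Profit: CNY 483.28

Profitable loop is CNY → INR → CHF → CNY:
CNY 30,000.00 × 11.004 = INR 330,120.00
INR 330,120.00 ÷ 77.139 = CHF 4,279.55
CHF 4,279.55 ÷ 0.14039 = CNY 30,483.28
Profit = CNY 30,483.28 − CNY 30,000.00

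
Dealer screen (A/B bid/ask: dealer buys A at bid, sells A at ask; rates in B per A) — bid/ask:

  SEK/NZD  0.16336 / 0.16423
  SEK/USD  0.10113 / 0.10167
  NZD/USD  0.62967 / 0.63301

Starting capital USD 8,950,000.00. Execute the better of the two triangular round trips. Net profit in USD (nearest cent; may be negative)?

Best loop USD → SEK → NZD → USD:
USD 8,950,000.00 ÷ 0.10167 (buy SEK at ask) = SEK 88,029,900.66
SEK 88,029,900.66 × 0.16336 (sell SEK at bid) = NZD 14,380,564.57
NZD 14,380,564.57 × 0.62967 (sell NZD at bid) = USD 9,055,010.09

Net profit: USD 105,010.09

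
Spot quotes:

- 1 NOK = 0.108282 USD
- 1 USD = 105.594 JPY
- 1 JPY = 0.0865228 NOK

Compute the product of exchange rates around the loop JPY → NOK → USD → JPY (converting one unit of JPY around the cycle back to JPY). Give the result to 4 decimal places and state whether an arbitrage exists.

0.9893 (arbitrage exists)

Around JPY → NOK → USD → JPY: 1 × 0.0865228 × 0.108282 × 105.594 = 0.989296
Product < 1; profitable direction is JPY → USD → NOK → JPY.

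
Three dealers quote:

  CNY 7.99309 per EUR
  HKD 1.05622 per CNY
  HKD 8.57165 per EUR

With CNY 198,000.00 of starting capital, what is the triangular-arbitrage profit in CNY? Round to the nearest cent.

Profitable loop is CNY → EUR → HKD → CNY:
CNY 198,000.00 ÷ 7.99309 = EUR 24,771.40
EUR 24,771.40 × 8.57165 = HKD 212,331.74
HKD 212,331.74 ÷ 1.05622 = CNY 201,029.84
Profit = CNY 201,029.84 − CNY 198,000.00

Profit: CNY 3,029.84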